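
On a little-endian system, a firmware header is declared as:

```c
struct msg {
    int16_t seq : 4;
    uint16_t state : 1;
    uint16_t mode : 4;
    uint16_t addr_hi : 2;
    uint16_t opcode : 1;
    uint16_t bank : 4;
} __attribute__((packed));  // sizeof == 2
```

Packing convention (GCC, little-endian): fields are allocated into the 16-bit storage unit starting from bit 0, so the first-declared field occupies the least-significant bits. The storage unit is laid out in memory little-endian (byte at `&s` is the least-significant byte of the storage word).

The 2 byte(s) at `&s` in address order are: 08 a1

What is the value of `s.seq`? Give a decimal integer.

[0]=0x08 [1]=0xa1 (little-endian) → word 0xa108
seq:4 @ bit 0 → (0xa108>>0)&0xf = 0x8  ←
state:1 @ bit 4 → (0xa108>>4)&0x1 = 0x0
mode:4 @ bit 5 → (0xa108>>5)&0xf = 0x8
addr_hi:2 @ bit 9 → (0xa108>>9)&0x3 = 0x0
opcode:1 @ bit 11 → (0xa108>>11)&0x1 = 0x0
bank:4 @ bit 12 → (0xa108>>12)&0xf = 0xa
seq signed 4b, MSB=1: 8 - 16 = -8

-8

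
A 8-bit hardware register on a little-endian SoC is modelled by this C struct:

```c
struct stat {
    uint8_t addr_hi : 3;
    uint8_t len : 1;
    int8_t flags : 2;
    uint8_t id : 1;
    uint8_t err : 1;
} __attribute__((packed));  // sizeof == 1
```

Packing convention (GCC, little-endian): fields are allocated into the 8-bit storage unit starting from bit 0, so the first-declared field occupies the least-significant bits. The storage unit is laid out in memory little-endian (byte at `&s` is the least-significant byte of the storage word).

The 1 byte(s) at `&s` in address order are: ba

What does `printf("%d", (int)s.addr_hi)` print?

[0]=0xba (little-endian) → word 0xba
addr_hi:3 @ bit 0 → (0xba>>0)&0x7 = 0x2  ←
len:1 @ bit 3 → (0xba>>3)&0x1 = 0x1
flags:2 @ bit 4 → (0xba>>4)&0x3 = 0x3
id:1 @ bit 6 → (0xba>>6)&0x1 = 0x0
err:1 @ bit 7 → (0xba>>7)&0x1 = 0x1

2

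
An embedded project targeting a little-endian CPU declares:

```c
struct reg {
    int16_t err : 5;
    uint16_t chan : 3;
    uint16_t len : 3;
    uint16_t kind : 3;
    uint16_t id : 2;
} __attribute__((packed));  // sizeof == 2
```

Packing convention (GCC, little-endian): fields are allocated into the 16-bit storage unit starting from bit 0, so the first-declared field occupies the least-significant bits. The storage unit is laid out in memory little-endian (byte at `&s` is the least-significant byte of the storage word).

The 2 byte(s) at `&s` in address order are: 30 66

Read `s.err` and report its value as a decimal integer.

[0]=0x30 [1]=0x66 (little-endian) → word 0x6630
err:5 @ bit 0 → (0x6630>>0)&0x1f = 0x10  ←
chan:3 @ bit 5 → (0x6630>>5)&0x7 = 0x1
len:3 @ bit 8 → (0x6630>>8)&0x7 = 0x6
kind:3 @ bit 11 → (0x6630>>11)&0x7 = 0x4
id:2 @ bit 14 → (0x6630>>14)&0x3 = 0x1
err signed 5b, MSB=1: 16 - 32 = -16

-16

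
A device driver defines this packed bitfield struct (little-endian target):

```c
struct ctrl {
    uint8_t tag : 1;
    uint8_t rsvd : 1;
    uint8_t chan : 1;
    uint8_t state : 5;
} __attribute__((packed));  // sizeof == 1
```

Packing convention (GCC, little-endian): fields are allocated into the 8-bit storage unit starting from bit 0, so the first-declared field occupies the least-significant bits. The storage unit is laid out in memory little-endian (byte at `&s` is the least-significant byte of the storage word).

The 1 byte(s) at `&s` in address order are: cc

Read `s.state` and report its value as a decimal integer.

[0]=0xcc (little-endian) → word 0xcc
tag [0+:1] = (word>>0) & 0x1 = 0
rsvd [1+:1] = (word>>1) & 0x1 = 0
chan [2+:1] = (word>>2) & 0x1 = 1
state [3+:5] = (word>>3) & 0x1f = 25  ←

25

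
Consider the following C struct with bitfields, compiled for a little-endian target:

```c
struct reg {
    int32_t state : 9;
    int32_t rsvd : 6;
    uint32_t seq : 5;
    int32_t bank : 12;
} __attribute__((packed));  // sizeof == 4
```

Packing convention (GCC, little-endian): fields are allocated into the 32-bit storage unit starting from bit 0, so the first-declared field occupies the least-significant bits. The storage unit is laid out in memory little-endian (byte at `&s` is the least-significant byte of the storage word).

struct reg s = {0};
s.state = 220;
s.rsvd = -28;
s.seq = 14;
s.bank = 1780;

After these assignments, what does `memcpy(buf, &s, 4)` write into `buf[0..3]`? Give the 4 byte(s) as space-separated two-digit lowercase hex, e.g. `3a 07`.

dc 48 47 6f

state (9b) val=220 bits=0xdc at bit 0: 0x000000dc
rsvd (6b) val=-28 bits=0x24 at bit 9: 0x000048dc
seq (5b) val=14 bits=0xe at bit 15: 0x000748dc
bank (12b) val=1780 bits=0x6f4 at bit 20: 0x6f4748dc
word = 0x6f4748dc → little-endian bytes:
  [0]=0xdc  [1]=0x48  [2]=0x47  [3]=0x6f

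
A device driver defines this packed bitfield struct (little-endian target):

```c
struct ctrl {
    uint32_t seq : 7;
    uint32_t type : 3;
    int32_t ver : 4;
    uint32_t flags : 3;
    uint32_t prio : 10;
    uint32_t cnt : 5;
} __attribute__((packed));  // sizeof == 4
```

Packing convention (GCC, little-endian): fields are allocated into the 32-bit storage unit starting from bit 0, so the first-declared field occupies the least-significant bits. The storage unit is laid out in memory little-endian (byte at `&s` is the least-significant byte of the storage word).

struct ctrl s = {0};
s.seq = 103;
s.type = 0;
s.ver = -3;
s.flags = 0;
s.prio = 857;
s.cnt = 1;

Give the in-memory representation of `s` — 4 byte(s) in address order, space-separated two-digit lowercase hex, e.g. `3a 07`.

67 34 b2 0e

seq:7 = 103 → 0x67 << 0 → word 0x00000067
type:3 = 0 → 0x0 << 7 → word 0x00000067
ver:4 = -3 → 0xd << 10 → word 0x00003467
flags:3 = 0 → 0x0 << 14 → word 0x00003467
prio:10 = 857 → 0x359 << 17 → word 0x06b23467
cnt:5 = 1 → 0x1 << 27 → word 0x0eb23467
word = 0x0eb23467 → little-endian bytes:
  [0]=0x67  [1]=0x34  [2]=0xb2  [3]=0x0e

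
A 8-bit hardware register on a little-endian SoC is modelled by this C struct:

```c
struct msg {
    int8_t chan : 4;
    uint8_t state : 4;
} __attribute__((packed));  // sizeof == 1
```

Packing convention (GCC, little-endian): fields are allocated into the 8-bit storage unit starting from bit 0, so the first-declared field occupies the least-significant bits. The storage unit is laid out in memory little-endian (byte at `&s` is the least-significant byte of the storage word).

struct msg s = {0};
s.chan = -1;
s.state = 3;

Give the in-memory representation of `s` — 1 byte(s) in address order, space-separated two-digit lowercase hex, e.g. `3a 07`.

[0+:4] chan=-1 & 0xf = 0xf; word=0x0f
[4+:4] state=3 & 0xf = 0x3; word=0x3f
word = 0x3f → little-endian bytes:
  [0]=0x3f

3f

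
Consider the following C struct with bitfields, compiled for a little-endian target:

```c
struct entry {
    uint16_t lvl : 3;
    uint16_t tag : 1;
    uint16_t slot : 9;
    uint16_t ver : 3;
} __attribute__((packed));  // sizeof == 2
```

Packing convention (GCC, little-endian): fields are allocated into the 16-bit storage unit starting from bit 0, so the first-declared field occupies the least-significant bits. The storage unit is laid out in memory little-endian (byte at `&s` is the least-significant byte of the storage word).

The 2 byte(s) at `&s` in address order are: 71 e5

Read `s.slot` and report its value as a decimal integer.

[0]=0x71 [1]=0xe5 (little-endian) → word 0xe571
lvl:3 @ bit 0 → (0xe571>>0)&0x7 = 0x1
tag:1 @ bit 3 → (0xe571>>3)&0x1 = 0x0
slot:9 @ bit 4 → (0xe571>>4)&0x1ff = 0x57  ←
ver:3 @ bit 13 → (0xe571>>13)&0x7 = 0x7

87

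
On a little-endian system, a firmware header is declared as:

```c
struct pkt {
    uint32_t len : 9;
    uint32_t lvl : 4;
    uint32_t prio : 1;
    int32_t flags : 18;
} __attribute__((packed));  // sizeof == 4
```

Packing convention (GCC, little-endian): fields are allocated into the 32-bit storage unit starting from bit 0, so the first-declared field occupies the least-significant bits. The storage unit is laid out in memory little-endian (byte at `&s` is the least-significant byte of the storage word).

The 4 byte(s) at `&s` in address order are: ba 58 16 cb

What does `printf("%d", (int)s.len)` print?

[0]=0xba [1]=0x58 [2]=0x16 [3]=0xcb (little-endian) → word 0xcb1658ba
len:9 @ bit 0 → (0xcb1658ba>>0)&0x1ff = 0xba  ←
lvl:4 @ bit 9 → (0xcb1658ba>>9)&0xf = 0xc
prio:1 @ bit 13 → (0xcb1658ba>>13)&0x1 = 0x0
flags:18 @ bit 14 → (0xcb1658ba>>14)&0x3ffff = 0x32c59

186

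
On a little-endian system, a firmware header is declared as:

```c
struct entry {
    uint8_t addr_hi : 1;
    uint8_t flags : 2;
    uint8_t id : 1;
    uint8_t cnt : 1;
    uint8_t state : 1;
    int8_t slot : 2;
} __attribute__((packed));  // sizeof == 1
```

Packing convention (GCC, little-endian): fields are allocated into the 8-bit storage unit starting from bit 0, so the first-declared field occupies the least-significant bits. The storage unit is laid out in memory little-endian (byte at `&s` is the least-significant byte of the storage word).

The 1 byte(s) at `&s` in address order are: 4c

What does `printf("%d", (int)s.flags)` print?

[0]=0x4c (little-endian) → word 0x4c
addr_hi [0+:1] = (word>>0) & 0x1 = 0
flags [1+:2] = (word>>1) & 0x3 = 2  ←
id [3+:1] = (word>>3) & 0x1 = 1
cnt [4+:1] = (word>>4) & 0x1 = 0
state [5+:1] = (word>>5) & 0x1 = 0
slot [6+:2] = (word>>6) & 0x3 = 1

2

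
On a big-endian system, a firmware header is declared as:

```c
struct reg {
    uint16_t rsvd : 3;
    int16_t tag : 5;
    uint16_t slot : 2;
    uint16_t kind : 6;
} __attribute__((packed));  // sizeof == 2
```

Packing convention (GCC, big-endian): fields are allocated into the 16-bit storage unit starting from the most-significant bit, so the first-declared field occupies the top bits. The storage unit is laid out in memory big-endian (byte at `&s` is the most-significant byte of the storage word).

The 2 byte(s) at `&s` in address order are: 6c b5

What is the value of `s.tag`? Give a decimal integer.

[0]=0x6c [1]=0xb5 (big-endian) → word 0x6cb5
rsvd:3 @ bit 13 → (0x6cb5>>13)&0x7 = 0x3
tag:5 @ bit 8 → (0x6cb5>>8)&0x1f = 0xc  ←
slot:2 @ bit 6 → (0x6cb5>>6)&0x3 = 0x2
kind:6 @ bit 0 → (0x6cb5>>0)&0x3f = 0x35
tag signed 5b, MSB=0: value = 12

12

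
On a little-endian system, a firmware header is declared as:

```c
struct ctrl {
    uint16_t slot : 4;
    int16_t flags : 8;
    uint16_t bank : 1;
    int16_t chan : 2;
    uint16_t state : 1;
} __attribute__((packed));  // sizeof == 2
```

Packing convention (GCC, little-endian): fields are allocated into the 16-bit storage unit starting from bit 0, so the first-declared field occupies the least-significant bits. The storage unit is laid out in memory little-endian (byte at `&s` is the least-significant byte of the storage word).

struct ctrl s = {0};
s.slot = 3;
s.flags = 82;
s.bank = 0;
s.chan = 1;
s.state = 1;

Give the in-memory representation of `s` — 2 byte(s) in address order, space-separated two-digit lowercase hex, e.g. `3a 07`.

23 a5

slot (4b) val=3 bits=0x3 at bit 0: 0x0003
flags (8b) val=82 bits=0x52 at bit 4: 0x0523
bank (1b) val=0 bits=0x0 at bit 12: 0x0523
chan (2b) val=1 bits=0x1 at bit 13: 0x2523
state (1b) val=1 bits=0x1 at bit 15: 0xa523
word = 0xa523 → little-endian bytes:
  [0]=0x23  [1]=0xa5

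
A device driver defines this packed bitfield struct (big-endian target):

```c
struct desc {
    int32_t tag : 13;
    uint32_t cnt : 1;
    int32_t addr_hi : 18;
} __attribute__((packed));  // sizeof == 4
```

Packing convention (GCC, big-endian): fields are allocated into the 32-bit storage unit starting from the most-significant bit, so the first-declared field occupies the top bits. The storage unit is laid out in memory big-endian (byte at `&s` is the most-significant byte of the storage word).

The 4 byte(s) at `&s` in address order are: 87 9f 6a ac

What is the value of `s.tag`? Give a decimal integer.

-3853

[0]=0x87 [1]=0x9f [2]=0x6a [3]=0xac (big-endian) → word 0x879f6aac
tag:13 @ bit 19 → (0x879f6aac>>19)&0x1fff = 0x10f3  ←
cnt:1 @ bit 18 → (0x879f6aac>>18)&0x1 = 0x1
addr_hi:18 @ bit 0 → (0x879f6aac>>0)&0x3ffff = 0x36aac
tag signed 13b, MSB=1: 4339 - 8192 = -3853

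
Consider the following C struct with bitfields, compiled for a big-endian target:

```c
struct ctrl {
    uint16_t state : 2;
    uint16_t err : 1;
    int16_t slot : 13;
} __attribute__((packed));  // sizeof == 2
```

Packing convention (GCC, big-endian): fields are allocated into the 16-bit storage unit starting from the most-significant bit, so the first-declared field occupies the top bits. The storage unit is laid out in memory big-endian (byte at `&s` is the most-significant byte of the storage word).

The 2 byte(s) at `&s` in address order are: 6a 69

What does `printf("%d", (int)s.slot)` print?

[0]=0x6a [1]=0x69 (big-endian) → word 0x6a69
state:2 @ bit 14 → (0x6a69>>14)&0x3 = 0x1
err:1 @ bit 13 → (0x6a69>>13)&0x1 = 0x1
slot:13 @ bit 0 → (0x6a69>>0)&0x1fff = 0xa69  ←
slot signed 13b, MSB=0: value = 2665

2665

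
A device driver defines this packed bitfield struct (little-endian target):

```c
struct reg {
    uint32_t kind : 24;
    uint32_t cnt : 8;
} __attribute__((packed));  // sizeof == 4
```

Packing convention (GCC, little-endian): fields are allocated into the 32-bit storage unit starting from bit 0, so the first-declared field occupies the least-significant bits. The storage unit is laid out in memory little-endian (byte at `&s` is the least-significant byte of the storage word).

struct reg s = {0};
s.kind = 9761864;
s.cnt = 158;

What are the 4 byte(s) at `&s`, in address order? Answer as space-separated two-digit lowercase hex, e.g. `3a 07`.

[0+:24] kind=9761864 & 0xffffff = 0x94f448; word=0x0094f448
[24+:8] cnt=158 & 0xff = 0x9e; word=0x9e94f448
word = 0x9e94f448 → little-endian bytes:
  [0]=0x48  [1]=0xf4  [2]=0x94  [3]=0x9e

48 f4 94 9e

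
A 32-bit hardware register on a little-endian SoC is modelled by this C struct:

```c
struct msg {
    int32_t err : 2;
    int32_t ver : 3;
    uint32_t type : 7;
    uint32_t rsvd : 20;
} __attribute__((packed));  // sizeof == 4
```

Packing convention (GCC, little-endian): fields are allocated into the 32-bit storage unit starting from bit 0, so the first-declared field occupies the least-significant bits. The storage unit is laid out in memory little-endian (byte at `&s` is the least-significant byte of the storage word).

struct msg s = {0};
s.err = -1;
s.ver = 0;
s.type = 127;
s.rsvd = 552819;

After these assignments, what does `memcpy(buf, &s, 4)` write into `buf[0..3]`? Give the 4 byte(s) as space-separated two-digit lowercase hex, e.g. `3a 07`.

err:2 = -1 → 0x3 << 0 → word 0x00000003
ver:3 = 0 → 0x0 << 2 → word 0x00000003
type:7 = 127 → 0x7f << 5 → word 0x00000fe3
rsvd:20 = 552819 → 0x86f73 << 12 → word 0x86f73fe3
word = 0x86f73fe3 → little-endian bytes:
  [0]=0xe3  [1]=0x3f  [2]=0xf7  [3]=0x86

e3 3f f7 86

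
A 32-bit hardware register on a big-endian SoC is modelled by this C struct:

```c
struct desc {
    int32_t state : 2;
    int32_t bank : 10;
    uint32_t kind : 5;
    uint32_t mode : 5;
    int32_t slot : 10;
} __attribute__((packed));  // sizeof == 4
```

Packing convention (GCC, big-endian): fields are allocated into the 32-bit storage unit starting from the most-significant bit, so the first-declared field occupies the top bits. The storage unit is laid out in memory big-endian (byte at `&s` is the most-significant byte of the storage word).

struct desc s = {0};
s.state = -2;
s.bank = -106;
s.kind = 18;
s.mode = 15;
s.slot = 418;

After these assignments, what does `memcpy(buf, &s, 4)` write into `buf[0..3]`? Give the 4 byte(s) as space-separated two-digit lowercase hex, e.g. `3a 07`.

[30+:2] state=-2 & 0x3 = 0x2; word=0x80000000
[20+:10] bank=-106 & 0x3ff = 0x396; word=0xb9600000
[15+:5] kind=18 & 0x1f = 0x12; word=0xb9690000
[10+:5] mode=15 & 0x1f = 0xf; word=0xb9693c00
[0+:10] slot=418 & 0x3ff = 0x1a2; word=0xb9693da2
word = 0xb9693da2 → big-endian bytes:
  [0]=0xb9  [1]=0x69  [2]=0x3d  [3]=0xa2

b9 69 3d a2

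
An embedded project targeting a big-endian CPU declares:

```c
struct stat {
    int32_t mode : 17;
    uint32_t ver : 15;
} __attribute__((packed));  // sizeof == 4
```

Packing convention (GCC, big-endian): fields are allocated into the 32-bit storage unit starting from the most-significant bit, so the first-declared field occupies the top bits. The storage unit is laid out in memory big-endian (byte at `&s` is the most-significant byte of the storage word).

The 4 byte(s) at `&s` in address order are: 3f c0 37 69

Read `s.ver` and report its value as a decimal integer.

[0]=0x3f [1]=0xc0 [2]=0x37 [3]=0x69 (big-endian) → word 0x3fc03769
mode:17 @ bit 15 → (0x3fc03769>>15)&0x1ffff = 0x7f80
ver:15 @ bit 0 → (0x3fc03769>>0)&0x7fff = 0x3769  ←

14185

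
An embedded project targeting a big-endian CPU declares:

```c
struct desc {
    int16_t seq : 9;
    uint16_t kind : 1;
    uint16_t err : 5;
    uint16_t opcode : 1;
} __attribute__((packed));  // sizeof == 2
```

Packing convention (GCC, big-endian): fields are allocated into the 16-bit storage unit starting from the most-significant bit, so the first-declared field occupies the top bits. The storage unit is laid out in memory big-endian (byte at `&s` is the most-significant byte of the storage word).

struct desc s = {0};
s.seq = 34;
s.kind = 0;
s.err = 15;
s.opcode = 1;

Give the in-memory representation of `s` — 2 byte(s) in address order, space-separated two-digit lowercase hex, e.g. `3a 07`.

11 1f

seq (9b) val=34 bits=0x22 at bit 7: 0x1100
kind (1b) val=0 bits=0x0 at bit 6: 0x1100
err (5b) val=15 bits=0xf at bit 1: 0x111e
opcode (1b) val=1 bits=0x1 at bit 0: 0x111f
word = 0x111f → big-endian bytes:
  [0]=0x11  [1]=0x1f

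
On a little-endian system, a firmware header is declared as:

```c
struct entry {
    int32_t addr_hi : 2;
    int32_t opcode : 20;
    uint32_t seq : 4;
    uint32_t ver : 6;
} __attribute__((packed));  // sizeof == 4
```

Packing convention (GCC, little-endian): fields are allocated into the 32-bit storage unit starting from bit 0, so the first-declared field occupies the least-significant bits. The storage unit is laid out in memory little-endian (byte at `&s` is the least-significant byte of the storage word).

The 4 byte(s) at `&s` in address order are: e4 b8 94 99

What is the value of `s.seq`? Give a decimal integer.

6

[0]=0xe4 [1]=0xb8 [2]=0x94 [3]=0x99 (little-endian) → word 0x9994b8e4
addr_hi [0+:2] = (word>>0) & 0x3 = 0
opcode [2+:20] = (word>>2) & 0xfffff = 339513
seq [22+:4] = (word>>22) & 0xf = 6  ←
ver [26+:6] = (word>>26) & 0x3f = 38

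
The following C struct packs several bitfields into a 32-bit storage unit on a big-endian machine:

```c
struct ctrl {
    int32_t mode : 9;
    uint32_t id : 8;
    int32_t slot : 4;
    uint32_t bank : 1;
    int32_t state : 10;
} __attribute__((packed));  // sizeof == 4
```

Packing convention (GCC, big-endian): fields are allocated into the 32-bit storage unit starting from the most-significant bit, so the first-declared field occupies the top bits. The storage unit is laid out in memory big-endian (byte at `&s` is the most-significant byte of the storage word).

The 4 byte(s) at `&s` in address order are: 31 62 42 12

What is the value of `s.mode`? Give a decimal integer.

98

[0]=0x31 [1]=0x62 [2]=0x42 [3]=0x12 (big-endian) → word 0x31624212
mode [23+:9] = (word>>23) & 0x1ff = 98  ←
id [15+:8] = (word>>15) & 0xff = 196
slot [11+:4] = (word>>11) & 0xf = 8
bank [10+:1] = (word>>10) & 0x1 = 0
state [0+:10] = (word>>0) & 0x3ff = 530
mode signed 9b, MSB=0: value = 98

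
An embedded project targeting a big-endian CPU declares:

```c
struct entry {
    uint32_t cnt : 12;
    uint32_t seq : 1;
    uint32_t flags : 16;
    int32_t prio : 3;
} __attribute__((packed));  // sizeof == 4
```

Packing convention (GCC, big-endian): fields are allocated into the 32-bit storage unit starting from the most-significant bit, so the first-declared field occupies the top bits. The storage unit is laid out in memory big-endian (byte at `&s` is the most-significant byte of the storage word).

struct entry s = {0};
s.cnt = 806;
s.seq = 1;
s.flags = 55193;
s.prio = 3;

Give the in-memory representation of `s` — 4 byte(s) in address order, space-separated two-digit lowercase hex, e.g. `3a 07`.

32 6e bc cb

[20+:12] cnt=806 & 0xfff = 0x326; word=0x32600000
[19+:1] seq=1 & 0x1 = 0x1; word=0x32680000
[3+:16] flags=55193 & 0xffff = 0xd799; word=0x326ebcc8
[0+:3] prio=3 & 0x7 = 0x3; word=0x326ebccb
word = 0x326ebccb → big-endian bytes:
  [0]=0x32  [1]=0x6e  [2]=0xbc  [3]=0xcb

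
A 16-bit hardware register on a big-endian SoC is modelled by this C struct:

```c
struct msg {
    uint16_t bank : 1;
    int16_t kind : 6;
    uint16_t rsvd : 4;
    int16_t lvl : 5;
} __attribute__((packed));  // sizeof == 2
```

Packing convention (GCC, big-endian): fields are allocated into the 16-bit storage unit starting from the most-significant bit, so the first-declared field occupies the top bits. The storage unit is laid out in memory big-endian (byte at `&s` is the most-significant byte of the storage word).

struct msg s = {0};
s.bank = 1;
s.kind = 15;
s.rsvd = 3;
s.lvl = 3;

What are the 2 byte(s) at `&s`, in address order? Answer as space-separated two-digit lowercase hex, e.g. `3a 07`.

9e 63

[15+:1] bank=1 & 0x1 = 0x1; word=0x8000
[9+:6] kind=15 & 0x3f = 0xf; word=0x9e00
[5+:4] rsvd=3 & 0xf = 0x3; word=0x9e60
[0+:5] lvl=3 & 0x1f = 0x3; word=0x9e63
word = 0x9e63 → big-endian bytes:
  [0]=0x9e  [1]=0x63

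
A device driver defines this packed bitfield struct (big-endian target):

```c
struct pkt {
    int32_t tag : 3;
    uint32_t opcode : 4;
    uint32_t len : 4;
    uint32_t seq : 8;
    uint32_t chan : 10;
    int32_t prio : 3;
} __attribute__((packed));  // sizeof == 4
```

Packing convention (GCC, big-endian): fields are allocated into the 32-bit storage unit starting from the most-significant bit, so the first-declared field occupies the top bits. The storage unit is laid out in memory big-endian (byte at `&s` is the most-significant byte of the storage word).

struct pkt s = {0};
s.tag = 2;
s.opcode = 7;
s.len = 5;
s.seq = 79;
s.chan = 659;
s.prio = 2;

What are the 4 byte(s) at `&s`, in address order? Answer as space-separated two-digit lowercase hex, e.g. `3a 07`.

4e a9 f4 9a

tag (3b) val=2 bits=0x2 at bit 29: 0x40000000
opcode (4b) val=7 bits=0x7 at bit 25: 0x4e000000
len (4b) val=5 bits=0x5 at bit 21: 0x4ea00000
seq (8b) val=79 bits=0x4f at bit 13: 0x4ea9e000
chan (10b) val=659 bits=0x293 at bit 3: 0x4ea9f498
prio (3b) val=2 bits=0x2 at bit 0: 0x4ea9f49a
word = 0x4ea9f49a → big-endian bytes:
  [0]=0x4e  [1]=0xa9  [2]=0xf4  [3]=0x9a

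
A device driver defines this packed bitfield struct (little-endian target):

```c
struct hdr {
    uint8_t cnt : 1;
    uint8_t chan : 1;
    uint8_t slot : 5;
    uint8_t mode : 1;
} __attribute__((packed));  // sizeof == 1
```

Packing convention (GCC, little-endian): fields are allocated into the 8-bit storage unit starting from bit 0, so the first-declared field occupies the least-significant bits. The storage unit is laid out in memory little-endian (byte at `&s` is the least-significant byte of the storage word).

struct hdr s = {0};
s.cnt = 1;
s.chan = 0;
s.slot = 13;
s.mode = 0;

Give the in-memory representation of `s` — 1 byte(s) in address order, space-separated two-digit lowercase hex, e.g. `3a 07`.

35

cnt (1b) val=1 bits=0x1 at bit 0: 0x01
chan (1b) val=0 bits=0x0 at bit 1: 0x01
slot (5b) val=13 bits=0xd at bit 2: 0x35
mode (1b) val=0 bits=0x0 at bit 7: 0x35
word = 0x35 → little-endian bytes:
  [0]=0x35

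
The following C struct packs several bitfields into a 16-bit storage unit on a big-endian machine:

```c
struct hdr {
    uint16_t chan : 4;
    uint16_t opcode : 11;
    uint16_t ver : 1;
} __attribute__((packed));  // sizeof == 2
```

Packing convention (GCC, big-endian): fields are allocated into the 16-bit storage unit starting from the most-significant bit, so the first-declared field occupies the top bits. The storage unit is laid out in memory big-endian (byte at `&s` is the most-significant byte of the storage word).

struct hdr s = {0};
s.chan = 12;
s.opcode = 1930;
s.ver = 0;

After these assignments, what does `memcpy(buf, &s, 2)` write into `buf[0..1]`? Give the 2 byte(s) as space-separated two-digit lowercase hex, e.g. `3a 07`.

cf 14

chan (4b) val=12 bits=0xc at bit 12: 0xc000
opcode (11b) val=1930 bits=0x78a at bit 1: 0xcf14
ver (1b) val=0 bits=0x0 at bit 0: 0xcf14
word = 0xcf14 → big-endian bytes:
  [0]=0xcf  [1]=0x14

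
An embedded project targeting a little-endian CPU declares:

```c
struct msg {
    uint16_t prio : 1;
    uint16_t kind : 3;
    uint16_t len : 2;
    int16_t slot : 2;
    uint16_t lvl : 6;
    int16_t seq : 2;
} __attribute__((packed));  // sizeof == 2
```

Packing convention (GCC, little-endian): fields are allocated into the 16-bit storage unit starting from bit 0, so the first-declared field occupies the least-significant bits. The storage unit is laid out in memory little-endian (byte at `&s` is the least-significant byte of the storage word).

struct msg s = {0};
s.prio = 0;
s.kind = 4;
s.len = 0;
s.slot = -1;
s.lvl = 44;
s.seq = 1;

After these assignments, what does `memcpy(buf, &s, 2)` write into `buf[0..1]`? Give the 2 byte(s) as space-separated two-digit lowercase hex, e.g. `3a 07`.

c8 6c

[0+:1] prio=0 & 0x1 = 0x0; word=0x0000
[1+:3] kind=4 & 0x7 = 0x4; word=0x0008
[4+:2] len=0 & 0x3 = 0x0; word=0x0008
[6+:2] slot=-1 & 0x3 = 0x3; word=0x00c8
[8+:6] lvl=44 & 0x3f = 0x2c; word=0x2cc8
[14+:2] seq=1 & 0x3 = 0x1; word=0x6cc8
word = 0x6cc8 → little-endian bytes:
  [0]=0xc8  [1]=0x6c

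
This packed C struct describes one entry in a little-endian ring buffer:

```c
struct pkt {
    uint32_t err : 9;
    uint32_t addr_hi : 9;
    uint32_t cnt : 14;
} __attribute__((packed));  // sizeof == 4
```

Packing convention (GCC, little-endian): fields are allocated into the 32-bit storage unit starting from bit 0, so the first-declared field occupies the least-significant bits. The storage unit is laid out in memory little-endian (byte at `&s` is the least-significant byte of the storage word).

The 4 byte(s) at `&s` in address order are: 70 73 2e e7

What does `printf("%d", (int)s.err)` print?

368

[0]=0x70 [1]=0x73 [2]=0x2e [3]=0xe7 (little-endian) → word 0xe72e7370
err:9 @ bit 0 → (0xe72e7370>>0)&0x1ff = 0x170  ←
addr_hi:9 @ bit 9 → (0xe72e7370>>9)&0x1ff = 0x139
cnt:14 @ bit 18 → (0xe72e7370>>18)&0x3fff = 0x39cb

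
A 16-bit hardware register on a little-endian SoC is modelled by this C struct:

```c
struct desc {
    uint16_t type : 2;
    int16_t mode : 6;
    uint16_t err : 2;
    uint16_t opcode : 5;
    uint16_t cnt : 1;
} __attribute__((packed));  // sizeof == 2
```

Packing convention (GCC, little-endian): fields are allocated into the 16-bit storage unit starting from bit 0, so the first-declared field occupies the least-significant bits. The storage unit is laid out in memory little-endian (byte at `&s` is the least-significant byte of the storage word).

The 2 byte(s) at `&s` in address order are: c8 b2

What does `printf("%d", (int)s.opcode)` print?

[0]=0xc8 [1]=0xb2 (little-endian) → word 0xb2c8
type [0+:2] = (word>>0) & 0x3 = 0
mode [2+:6] = (word>>2) & 0x3f = 50
err [8+:2] = (word>>8) & 0x3 = 2
opcode [10+:5] = (word>>10) & 0x1f = 12  ←
cnt [15+:1] = (word>>15) & 0x1 = 1

12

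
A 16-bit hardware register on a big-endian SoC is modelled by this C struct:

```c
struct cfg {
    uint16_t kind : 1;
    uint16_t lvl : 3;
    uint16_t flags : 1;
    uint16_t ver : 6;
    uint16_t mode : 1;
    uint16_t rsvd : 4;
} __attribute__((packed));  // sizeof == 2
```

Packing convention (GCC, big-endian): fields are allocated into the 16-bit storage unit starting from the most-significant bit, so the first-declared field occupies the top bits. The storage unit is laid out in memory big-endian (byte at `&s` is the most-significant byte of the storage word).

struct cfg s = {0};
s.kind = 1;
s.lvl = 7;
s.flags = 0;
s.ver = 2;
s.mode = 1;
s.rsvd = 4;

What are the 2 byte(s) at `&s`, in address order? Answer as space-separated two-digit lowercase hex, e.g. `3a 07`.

kind:1 = 1 → 0x1 << 15 → word 0x8000
lvl:3 = 7 → 0x7 << 12 → word 0xf000
flags:1 = 0 → 0x0 << 11 → word 0xf000
ver:6 = 2 → 0x2 << 5 → word 0xf040
mode:1 = 1 → 0x1 << 4 → word 0xf050
rsvd:4 = 4 → 0x4 << 0 → word 0xf054
word = 0xf054 → big-endian bytes:
  [0]=0xf0  [1]=0x54

f0 54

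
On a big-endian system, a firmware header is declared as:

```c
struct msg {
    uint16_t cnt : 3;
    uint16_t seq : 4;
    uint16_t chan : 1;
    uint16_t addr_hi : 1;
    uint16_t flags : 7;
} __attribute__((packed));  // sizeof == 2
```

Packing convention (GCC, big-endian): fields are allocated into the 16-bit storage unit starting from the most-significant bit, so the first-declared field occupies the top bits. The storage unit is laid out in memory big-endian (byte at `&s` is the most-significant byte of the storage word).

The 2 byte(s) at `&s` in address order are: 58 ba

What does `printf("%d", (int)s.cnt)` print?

2

[0]=0x58 [1]=0xba (big-endian) → word 0x58ba
cnt [13+:3] = (word>>13) & 0x7 = 2  ←
seq [9+:4] = (word>>9) & 0xf = 12
chan [8+:1] = (word>>8) & 0x1 = 0
addr_hi [7+:1] = (word>>7) & 0x1 = 1
flags [0+:7] = (word>>0) & 0x7f = 58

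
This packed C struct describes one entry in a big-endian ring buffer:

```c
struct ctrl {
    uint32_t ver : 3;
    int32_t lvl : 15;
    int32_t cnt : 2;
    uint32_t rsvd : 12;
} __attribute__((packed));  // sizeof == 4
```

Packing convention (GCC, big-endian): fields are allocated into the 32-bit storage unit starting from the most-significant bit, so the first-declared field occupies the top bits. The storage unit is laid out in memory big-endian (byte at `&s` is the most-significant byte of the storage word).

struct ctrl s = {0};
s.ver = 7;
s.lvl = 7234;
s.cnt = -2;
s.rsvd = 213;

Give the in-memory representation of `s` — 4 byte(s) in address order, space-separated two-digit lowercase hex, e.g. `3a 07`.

e7 10 a0 d5

ver (3b) val=7 bits=0x7 at bit 29: 0xe0000000
lvl (15b) val=7234 bits=0x1c42 at bit 14: 0xe7108000
cnt (2b) val=-2 bits=0x2 at bit 12: 0xe710a000
rsvd (12b) val=213 bits=0xd5 at bit 0: 0xe710a0d5
word = 0xe710a0d5 → big-endian bytes:
  [0]=0xe7  [1]=0x10  [2]=0xa0  [3]=0xd5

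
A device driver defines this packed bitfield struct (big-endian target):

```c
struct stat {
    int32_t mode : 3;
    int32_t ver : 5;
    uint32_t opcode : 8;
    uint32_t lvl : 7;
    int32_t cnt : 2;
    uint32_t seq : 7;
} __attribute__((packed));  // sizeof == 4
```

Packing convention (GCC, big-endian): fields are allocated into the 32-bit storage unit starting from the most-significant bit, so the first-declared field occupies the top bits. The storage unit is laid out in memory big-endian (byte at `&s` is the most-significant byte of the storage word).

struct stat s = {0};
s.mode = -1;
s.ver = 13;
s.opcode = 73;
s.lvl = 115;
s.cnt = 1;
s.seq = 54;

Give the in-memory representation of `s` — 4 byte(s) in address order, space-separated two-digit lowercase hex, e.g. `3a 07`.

mode:3 = -1 → 0x7 << 29 → word 0xe0000000
ver:5 = 13 → 0xd << 24 → word 0xed000000
opcode:8 = 73 → 0x49 << 16 → word 0xed490000
lvl:7 = 115 → 0x73 << 9 → word 0xed49e600
cnt:2 = 1 → 0x1 << 7 → word 0xed49e680
seq:7 = 54 → 0x36 << 0 → word 0xed49e6b6
word = 0xed49e6b6 → big-endian bytes:
  [0]=0xed  [1]=0x49  [2]=0xe6  [3]=0xb6

ed 49 e6 b6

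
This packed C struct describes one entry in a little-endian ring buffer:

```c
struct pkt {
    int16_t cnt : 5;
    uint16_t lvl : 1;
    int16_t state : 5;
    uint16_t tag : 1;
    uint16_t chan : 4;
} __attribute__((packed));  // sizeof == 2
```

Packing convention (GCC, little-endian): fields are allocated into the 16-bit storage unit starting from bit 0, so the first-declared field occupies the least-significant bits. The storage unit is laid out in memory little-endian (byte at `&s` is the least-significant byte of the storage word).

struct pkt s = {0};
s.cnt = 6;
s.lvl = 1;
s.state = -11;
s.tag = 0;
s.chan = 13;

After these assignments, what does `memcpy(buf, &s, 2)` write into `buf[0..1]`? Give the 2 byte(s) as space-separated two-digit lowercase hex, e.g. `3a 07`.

66 d5

cnt (5b) val=6 bits=0x6 at bit 0: 0x0006
lvl (1b) val=1 bits=0x1 at bit 5: 0x0026
state (5b) val=-11 bits=0x15 at bit 6: 0x0566
tag (1b) val=0 bits=0x0 at bit 11: 0x0566
chan (4b) val=13 bits=0xd at bit 12: 0xd566
word = 0xd566 → little-endian bytes:
  [0]=0x66  [1]=0xd5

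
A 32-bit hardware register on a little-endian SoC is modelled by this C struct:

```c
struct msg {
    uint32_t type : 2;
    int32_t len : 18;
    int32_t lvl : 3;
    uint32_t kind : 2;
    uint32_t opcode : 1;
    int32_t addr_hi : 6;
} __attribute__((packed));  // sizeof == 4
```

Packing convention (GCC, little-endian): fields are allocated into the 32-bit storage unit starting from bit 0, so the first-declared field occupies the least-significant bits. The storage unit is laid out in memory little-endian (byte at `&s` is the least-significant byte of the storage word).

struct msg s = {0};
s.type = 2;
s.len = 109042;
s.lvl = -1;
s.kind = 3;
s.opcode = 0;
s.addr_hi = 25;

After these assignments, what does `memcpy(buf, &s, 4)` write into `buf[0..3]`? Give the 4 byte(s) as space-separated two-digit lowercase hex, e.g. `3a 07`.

type:2 = 2 → 0x2 << 0 → word 0x00000002
len:18 = 109042 → 0x1a9f2 << 2 → word 0x0006a7ca
lvl:3 = -1 → 0x7 << 20 → word 0x0076a7ca
kind:2 = 3 → 0x3 << 23 → word 0x01f6a7ca
opcode:1 = 0 → 0x0 << 25 → word 0x01f6a7ca
addr_hi:6 = 25 → 0x19 << 26 → word 0x65f6a7ca
word = 0x65f6a7ca → little-endian bytes:
  [0]=0xca  [1]=0xa7  [2]=0xf6  [3]=0x65

ca a7 f6 65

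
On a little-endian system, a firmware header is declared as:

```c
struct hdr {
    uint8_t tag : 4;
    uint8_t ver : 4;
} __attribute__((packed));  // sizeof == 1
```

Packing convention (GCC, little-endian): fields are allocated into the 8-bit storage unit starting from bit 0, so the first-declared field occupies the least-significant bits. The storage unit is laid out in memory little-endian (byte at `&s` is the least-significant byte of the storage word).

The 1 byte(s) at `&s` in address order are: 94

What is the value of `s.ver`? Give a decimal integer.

[0]=0x94 (little-endian) → word 0x94
tag [0+:4] = (word>>0) & 0xf = 4
ver [4+:4] = (word>>4) & 0xf = 9  ←

9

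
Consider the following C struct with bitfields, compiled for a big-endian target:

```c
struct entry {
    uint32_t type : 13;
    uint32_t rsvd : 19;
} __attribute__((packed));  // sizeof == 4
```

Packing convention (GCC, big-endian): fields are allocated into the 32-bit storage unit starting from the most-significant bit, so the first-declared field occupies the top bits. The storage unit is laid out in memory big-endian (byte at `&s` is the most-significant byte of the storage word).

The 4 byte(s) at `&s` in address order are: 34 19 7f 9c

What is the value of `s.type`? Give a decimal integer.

[0]=0x34 [1]=0x19 [2]=0x7f [3]=0x9c (big-endian) → word 0x34197f9c
type [19+:13] = (word>>19) & 0x1fff = 1667  ←
rsvd [0+:19] = (word>>0) & 0x7ffff = 98204

1667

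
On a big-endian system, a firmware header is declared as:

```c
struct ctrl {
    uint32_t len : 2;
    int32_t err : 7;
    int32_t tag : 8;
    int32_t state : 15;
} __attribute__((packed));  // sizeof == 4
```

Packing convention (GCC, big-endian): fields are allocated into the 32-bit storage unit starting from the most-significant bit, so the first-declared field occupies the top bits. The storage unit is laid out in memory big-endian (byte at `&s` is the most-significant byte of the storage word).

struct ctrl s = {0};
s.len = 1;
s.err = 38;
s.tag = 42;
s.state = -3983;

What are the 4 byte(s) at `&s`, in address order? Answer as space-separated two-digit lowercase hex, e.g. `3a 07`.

53 15 70 71

len:2 = 1 → 0x1 << 30 → word 0x40000000
err:7 = 38 → 0x26 << 23 → word 0x53000000
tag:8 = 42 → 0x2a << 15 → word 0x53150000
state:15 = -3983 → 0x7071 << 0 → word 0x53157071
word = 0x53157071 → big-endian bytes:
  [0]=0x53  [1]=0x15  [2]=0x70  [3]=0x71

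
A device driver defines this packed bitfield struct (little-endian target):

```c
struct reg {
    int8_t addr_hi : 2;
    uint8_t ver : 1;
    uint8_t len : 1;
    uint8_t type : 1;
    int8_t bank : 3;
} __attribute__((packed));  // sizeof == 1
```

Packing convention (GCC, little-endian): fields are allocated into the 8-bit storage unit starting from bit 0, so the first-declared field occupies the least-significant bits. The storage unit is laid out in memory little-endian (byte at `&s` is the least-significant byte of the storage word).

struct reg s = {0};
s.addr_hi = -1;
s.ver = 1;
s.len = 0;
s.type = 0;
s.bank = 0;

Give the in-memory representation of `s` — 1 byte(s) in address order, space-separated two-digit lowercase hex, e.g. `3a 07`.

addr_hi:2 = -1 → 0x3 << 0 → word 0x03
ver:1 = 1 → 0x1 << 2 → word 0x07
len:1 = 0 → 0x0 << 3 → word 0x07
type:1 = 0 → 0x0 << 4 → word 0x07
bank:3 = 0 → 0x0 << 5 → word 0x07
word = 0x07 → little-endian bytes:
  [0]=0x07

07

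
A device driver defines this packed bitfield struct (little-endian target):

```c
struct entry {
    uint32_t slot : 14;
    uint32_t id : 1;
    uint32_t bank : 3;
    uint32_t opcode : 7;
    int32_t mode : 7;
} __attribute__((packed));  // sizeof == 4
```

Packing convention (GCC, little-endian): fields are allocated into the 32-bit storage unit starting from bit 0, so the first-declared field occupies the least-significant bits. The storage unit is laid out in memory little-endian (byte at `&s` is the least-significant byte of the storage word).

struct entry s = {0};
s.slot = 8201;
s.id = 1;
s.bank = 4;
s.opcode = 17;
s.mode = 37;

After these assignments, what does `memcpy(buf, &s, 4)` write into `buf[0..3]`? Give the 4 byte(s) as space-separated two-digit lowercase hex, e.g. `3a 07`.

[0+:14] slot=8201 & 0x3fff = 0x2009; word=0x00002009
[14+:1] id=1 & 0x1 = 0x1; word=0x00006009
[15+:3] bank=4 & 0x7 = 0x4; word=0x00026009
[18+:7] opcode=17 & 0x7f = 0x11; word=0x00466009
[25+:7] mode=37 & 0x7f = 0x25; word=0x4a466009
word = 0x4a466009 → little-endian bytes:
  [0]=0x09  [1]=0x60  [2]=0x46  [3]=0x4a

09 60 46 4a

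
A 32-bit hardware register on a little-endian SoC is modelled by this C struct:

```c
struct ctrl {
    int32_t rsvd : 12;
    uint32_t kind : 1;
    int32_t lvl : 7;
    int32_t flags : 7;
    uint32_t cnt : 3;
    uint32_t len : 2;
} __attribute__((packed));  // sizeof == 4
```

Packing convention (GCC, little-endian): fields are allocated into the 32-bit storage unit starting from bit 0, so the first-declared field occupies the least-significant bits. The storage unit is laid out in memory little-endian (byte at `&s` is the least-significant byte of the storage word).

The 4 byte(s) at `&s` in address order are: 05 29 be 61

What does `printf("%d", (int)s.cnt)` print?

4

[0]=0x05 [1]=0x29 [2]=0xbe [3]=0x61 (little-endian) → word 0x61be2905
rsvd [0+:12] = (word>>0) & 0xfff = 2309
kind [12+:1] = (word>>12) & 0x1 = 0
lvl [13+:7] = (word>>13) & 0x7f = 113
flags [20+:7] = (word>>20) & 0x7f = 27
cnt [27+:3] = (word>>27) & 0x7 = 4  ←
len [30+:2] = (word>>30) & 0x3 = 1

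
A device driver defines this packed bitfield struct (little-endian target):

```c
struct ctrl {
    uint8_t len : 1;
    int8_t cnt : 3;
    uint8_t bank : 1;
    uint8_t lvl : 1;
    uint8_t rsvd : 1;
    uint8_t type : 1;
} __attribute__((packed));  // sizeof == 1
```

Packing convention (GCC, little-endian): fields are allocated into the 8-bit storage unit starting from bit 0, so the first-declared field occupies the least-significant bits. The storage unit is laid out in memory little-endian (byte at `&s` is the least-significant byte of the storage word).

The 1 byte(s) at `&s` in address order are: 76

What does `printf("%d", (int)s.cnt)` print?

[0]=0x76 (little-endian) → word 0x76
len [0+:1] = (word>>0) & 0x1 = 0
cnt [1+:3] = (word>>1) & 0x7 = 3  ←
bank [4+:1] = (word>>4) & 0x1 = 1
lvl [5+:1] = (word>>5) & 0x1 = 1
rsvd [6+:1] = (word>>6) & 0x1 = 1
type [7+:1] = (word>>7) & 0x1 = 0
cnt signed 3b, MSB=0: value = 3

3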